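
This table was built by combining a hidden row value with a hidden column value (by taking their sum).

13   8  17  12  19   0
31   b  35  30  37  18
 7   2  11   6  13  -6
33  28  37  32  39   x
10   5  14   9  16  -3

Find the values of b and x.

b = 26, x = 20

The difference between any two rows is the same in every column — this is an addition table with the headers hidden.
Row 2 minus row 1 is 31 − 13 = 18, so its entry in column 2 is 8 + 18 = 26.
Row 4 minus row 1 is 33 − 13 = 20, so its entry in column 6 is 0 + 20 = 20.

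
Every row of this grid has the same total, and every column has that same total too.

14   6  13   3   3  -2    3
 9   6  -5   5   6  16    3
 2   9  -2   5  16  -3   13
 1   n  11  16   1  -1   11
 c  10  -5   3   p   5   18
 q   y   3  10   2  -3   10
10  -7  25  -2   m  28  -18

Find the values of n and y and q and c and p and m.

Rows 1 and 2 both sum to 40, so that's the common total.
The known cells in row 4 total 39, leaving 40 − 39 = 1 for the blank.
The known cells in column 2 total 25, leaving 40 − 25 = 15 for the blank.
The known cells in row 7 total 36, leaving 40 − 36 = 4 for the blank.
The known cells in column 5 total 32, leaving 40 − 32 = 8 for the blank.
The known cells in row 5 total 39, leaving 40 − 39 = 1 for the blank.
The known cells in row 6 total 37, leaving 40 − 37 = 3 for the blank.

n = 1, y = 15, q = 3, c = 1, p = 8, m = 4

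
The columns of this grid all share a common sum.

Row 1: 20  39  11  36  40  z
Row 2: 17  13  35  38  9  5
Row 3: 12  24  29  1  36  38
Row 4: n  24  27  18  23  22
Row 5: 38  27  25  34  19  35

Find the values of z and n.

Column 2 sums to 127 and so does column 4; that's the common total.
In column 6 the known cells total 100, leaving 127 − 100 = 27.
In column 1 the known cells total 87, leaving 127 − 87 = 40.

z = 27, n = 40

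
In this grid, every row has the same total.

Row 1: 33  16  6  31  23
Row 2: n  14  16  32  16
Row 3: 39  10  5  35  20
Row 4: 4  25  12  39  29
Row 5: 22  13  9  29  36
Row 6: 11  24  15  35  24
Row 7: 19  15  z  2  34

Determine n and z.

n = 31, z = 39

Row 3 sums to 109 and so does row 4; that's the common total.
In row 2 the known cells total 78, leaving 109 − 78 = 31.
In row 7 the known cells total 70, leaving 109 − 70 = 39.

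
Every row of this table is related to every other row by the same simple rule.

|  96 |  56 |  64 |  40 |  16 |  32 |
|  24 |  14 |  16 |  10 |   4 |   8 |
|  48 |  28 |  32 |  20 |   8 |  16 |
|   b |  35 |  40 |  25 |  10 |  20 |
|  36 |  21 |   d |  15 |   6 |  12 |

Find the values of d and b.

d = 24, b = 60

Each row is a constant multiple of every other row — this is a multiplication table with the headers hidden.
Row 5 is 12/32 = 3/8 times row 1, so its entry in column 3 is 64 × 3/8 = 24.
Row 4 is 20/32 = 5/8 times row 1, so its entry in column 1 is 96 × 5/8 = 60.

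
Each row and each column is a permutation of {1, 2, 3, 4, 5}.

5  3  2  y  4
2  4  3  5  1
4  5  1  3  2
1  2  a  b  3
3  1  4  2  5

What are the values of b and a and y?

b = 4, a = 5, y = 1

At (row 4, col 3): column 3 already has {1, 2, 3, 4}, so the value is 5.
At (row 4, col 4): row 4 already has {1, 2, 3, 5}, so the value is 4.
For row 1, column 4: row 1 already has {2, 3, 4, 5}; that leaves 1.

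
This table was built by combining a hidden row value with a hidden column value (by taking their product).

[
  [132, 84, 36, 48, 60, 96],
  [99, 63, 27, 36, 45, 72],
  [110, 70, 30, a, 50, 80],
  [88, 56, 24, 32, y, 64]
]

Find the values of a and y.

a = 40, y = 40

Each row is a constant multiple of every other row — this is a multiplication table with the headers hidden.
Row 3 is 80/96 = 5/6 times row 1, so its entry in column 4 is 48 × 5/6 = 40.
Row 4 is 64/96 = 2/3 times row 1, so its entry in column 5 is 60 × 2/3 = 40.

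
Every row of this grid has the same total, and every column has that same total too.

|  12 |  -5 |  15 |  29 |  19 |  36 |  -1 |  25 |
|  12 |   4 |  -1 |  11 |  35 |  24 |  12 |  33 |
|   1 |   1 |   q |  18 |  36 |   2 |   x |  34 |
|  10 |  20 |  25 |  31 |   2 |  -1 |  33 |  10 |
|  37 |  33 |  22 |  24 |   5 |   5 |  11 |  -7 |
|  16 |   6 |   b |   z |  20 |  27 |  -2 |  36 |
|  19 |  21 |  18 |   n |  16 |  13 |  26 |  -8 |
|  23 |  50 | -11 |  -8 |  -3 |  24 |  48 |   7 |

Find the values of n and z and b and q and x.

Rows 1 and 2 both sum to 130, so that's the common total.
Column 7: -1 + 12 + 33 + 11 − 2 + 26 + 48 = 127, so its missing entry is 130 − 127 = 3.
Row 3: 1 + 1 + 18 + 36 + 2 + 3 + 34 = 95, so its missing entry is 130 − 95 = 35.
Row 7: 19 + 21 + 18 + 16 + 13 + 26 − 8 = 105, so its missing entry is 130 − 105 = 25.
Column 4: 29 + 11 + 18 + 31 + 24 + 25 − 8 = 130, so its missing entry is 130 − 130 = 0.
Row 6: 16 + 6 + 0 + 20 + 27 − 2 + 36 = 103, so its missing entry is 130 − 103 = 27.

n = 25, z = 0, b = 27, q = 35, x = 3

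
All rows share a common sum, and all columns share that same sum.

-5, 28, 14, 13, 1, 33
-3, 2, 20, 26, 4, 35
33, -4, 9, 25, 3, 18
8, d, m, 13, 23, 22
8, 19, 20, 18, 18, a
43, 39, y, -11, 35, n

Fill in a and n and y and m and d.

a = 1, n = -25, y = 3, m = 18, d = 0

Rows 1 and 2 both sum to 84, so that's the common total.
Column 2: 28 + 2 − 4 + 19 + 39 = 84, so its missing entry is 84 − 84 = 0.
Row 5: 8 + 19 + 20 + 18 + 18 = 83, so its missing entry is 84 − 83 = 1.
Column 6: 33 + 35 + 18 + 22 + 1 = 109, so its missing entry is 84 − 109 = -25.
Row 4: 8 + 0 + 13 + 23 + 22 = 66, so its missing entry is 84 − 66 = 18.
Row 6: 43 + 39 − 11 + 35 − 25 = 81, so its missing entry is 84 − 81 = 3.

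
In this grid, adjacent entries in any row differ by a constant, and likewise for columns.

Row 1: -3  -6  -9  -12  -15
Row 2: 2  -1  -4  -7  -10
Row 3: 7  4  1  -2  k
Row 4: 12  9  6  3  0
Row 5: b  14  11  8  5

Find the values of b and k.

b = 17, k = -5

Along each row the entries change by -3 per step; down each column they change by 5.
Row 5: from 14 at column 2, stepping by -3 to column 1 gives 17.
Row 3: from 7 at column 1, stepping by -3 to column 5 gives -5.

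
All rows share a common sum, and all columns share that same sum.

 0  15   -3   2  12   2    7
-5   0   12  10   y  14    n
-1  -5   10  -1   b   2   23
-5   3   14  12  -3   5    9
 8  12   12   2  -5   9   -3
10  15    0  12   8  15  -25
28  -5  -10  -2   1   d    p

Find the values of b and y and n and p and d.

Rows 1 and 4 both sum to 35, so that's the common total.
Row 3 has -1 − 5 + 10 − 1 + 2 + 23 = 28; the blank must be 35 − 28 = 7.
Column 6 has 2 + 14 + 2 + 5 + 9 + 15 = 47; the blank must be 35 − 47 = -12.
Column 5 has 12 + 7 − 3 − 5 + 8 + 1 = 20; the blank must be 35 − 20 = 15.
Row 7 has 28 − 5 − 10 − 2 + 1 − 12 = 0; the blank must be 35 − 0 = 35.
Row 2 has -5 + 0 + 12 + 10 + 15 + 14 = 46; the blank must be 35 − 46 = -11.

b = 7, y = 15, n = -11, p = 35, d = -12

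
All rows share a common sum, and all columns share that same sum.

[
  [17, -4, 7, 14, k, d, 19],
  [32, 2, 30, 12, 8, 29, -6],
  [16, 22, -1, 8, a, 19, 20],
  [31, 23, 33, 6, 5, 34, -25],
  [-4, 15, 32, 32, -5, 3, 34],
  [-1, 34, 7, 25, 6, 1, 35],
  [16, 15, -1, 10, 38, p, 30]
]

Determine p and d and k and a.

p = -1, d = 22, k = 32, a = 23

Rows 2 and 4 both sum to 107, so that's the common total.
Row 3 has 16 + 22 − 1 + 8 + 19 + 20 = 84; the blank must be 107 − 84 = 23.
Column 5 has 8 + 23 + 5 − 5 + 6 + 38 = 75; the blank must be 107 − 75 = 32.
Row 7 has 16 + 15 − 1 + 10 + 38 + 30 = 108; the blank must be 107 − 108 = -1.
Row 1 has 17 − 4 + 7 + 14 + 32 + 19 = 85; the blank must be 107 − 85 = 22.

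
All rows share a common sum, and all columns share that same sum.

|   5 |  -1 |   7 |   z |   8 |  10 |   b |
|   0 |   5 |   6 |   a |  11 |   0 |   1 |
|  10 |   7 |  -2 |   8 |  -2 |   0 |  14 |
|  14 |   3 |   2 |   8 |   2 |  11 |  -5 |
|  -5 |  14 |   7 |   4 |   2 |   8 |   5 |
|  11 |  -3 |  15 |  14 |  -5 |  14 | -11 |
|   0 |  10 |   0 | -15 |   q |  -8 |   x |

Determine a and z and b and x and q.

Rows 3 and 4 both sum to 35, so that's the common total.
Column 5 has 8 + 11 − 2 + 2 + 2 − 5 = 16; the blank must be 35 − 16 = 19.
Row 7 has 0 + 10 + 0 − 15 + 19 − 8 = 6; the blank must be 35 − 6 = 29.
Column 7 has 1 + 14 − 5 + 5 − 11 + 29 = 33; the blank must be 35 − 33 = 2.
Row 1 has 5 − 1 + 7 + 8 + 10 + 2 = 31; the blank must be 35 − 31 = 4.
Row 2 has 0 + 5 + 6 + 11 + 0 + 1 = 23; the blank must be 35 − 23 = 12.

a = 12, z = 4, b = 2, x = 29, q = 19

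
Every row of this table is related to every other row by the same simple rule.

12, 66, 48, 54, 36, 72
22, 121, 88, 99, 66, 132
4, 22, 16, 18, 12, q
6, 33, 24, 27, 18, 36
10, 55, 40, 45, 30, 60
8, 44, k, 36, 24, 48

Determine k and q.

Each row is a constant multiple of every other row — this is a multiplication table with the headers hidden.
Row 6 is 44/66 = 2/3 times row 1, so its entry in column 3 is 48 × 2/3 = 32.
Row 3 is 22/66 = 1/3 times row 1, so its entry in column 6 is 72 × 1/3 = 24.

k = 32, q = 24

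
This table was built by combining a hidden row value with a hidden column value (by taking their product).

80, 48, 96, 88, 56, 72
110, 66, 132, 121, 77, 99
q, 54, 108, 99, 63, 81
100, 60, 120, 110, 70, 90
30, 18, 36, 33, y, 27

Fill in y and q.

Each row is a constant multiple of every other row — this is a multiplication table with the headers hidden.
Row 5 is 27/72 = 3/8 times row 1, so its entry in column 5 is 56 × 3/8 = 21.
Row 3 is 81/72 = 9/8 times row 1, so its entry in column 1 is 80 × 9/8 = 90.

y = 21, q = 90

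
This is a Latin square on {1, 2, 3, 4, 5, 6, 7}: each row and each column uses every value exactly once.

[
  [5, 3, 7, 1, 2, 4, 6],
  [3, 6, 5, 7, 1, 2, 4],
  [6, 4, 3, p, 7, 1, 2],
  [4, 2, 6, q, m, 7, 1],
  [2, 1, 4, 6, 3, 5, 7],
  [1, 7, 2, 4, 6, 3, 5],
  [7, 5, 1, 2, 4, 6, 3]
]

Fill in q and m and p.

For row 3, column 4: row 3 already has {1, 2, 3, 4, 6, 7}; that leaves 5.
At (row 4, col 4): column 4 already has {1, 2, 4, 5, 6, 7}, so the value is 3.
Cell (4,5): row 4 already has {1, 2, 3, 4, 6, 7} → 5.

q = 3, m = 5, p = 5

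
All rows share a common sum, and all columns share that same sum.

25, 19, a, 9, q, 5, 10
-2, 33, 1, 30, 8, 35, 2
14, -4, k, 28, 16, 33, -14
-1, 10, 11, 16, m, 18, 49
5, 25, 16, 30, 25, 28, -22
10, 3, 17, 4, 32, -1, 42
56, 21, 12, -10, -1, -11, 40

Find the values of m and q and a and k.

m = 4, q = 23, a = 16, k = 34

Rows 2 and 5 both sum to 107, so that's the common total.
The known cells in row 4 total 103, leaving 107 − 103 = 4 for the blank.
The known cells in column 5 total 84, leaving 107 − 84 = 23 for the blank.
The known cells in row 1 total 91, leaving 107 − 91 = 16 for the blank.
The known cells in row 3 total 73, leaving 107 − 73 = 34 for the blank.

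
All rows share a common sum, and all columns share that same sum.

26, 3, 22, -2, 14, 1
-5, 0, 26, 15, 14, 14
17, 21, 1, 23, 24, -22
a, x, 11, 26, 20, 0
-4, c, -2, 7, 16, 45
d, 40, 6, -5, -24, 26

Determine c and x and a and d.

c = 2, x = -2, a = 9, d = 21

Rows 1 and 2 both sum to 64, so that's the common total.
The known cells in row 6 total 43, leaving 64 − 43 = 21 for the blank.
The known cells in row 5 total 62, leaving 64 − 62 = 2 for the blank.
The known cells in column 2 total 66, leaving 64 − 66 = -2 for the blank.
The known cells in row 4 total 55, leaving 64 − 55 = 9 for the blank.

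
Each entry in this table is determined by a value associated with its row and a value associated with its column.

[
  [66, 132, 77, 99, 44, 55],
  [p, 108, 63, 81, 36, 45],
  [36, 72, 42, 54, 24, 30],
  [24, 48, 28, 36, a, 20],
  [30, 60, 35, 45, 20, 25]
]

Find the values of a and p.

Each row is a constant multiple of every other row — this is a multiplication table with the headers hidden.
Row 4 is 20/55 = 4/11 times row 1, so its entry in column 5 is 44 × 4/11 = 16.
Row 2 is 45/55 = 9/11 times row 1, so its entry in column 1 is 66 × 9/11 = 54.

a = 16, p = 54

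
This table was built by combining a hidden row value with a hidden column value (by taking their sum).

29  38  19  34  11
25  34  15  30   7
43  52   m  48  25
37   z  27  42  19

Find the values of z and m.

The difference between any two rows is the same in every column — this is an addition table with the headers hidden.
Row 4 minus row 1 is 19 − 11 = 8, so its entry in column 2 is 38 + 8 = 46.
Row 3 minus row 1 is 25 − 11 = 14, so its entry in column 3 is 19 + 14 = 33.

z = 46, m = 33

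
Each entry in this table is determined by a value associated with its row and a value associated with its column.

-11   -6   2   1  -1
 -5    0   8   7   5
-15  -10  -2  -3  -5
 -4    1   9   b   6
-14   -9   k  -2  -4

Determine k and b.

k = -1, b = 8

The difference between any two rows is the same in every column — this is an addition table with the headers hidden.
Row 5 minus row 1 is -4 − (-1) = -3, so its entry in column 3 is 2 + (-3) = -1.
Row 4 minus row 1 is 6 − (-1) = 7, so its entry in column 4 is 1 + 7 = 8.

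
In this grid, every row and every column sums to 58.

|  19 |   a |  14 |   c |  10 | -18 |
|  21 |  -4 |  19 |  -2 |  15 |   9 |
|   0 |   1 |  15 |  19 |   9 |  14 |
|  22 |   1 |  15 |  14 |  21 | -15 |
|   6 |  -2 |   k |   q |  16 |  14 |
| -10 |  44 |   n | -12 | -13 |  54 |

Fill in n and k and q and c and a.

n = -5, k = 0, q = 24, c = 15, a = 18

Column 2: -4 + 1 + 1 − 2 + 44 = 40, so its missing entry is 58 − 40 = 18.
Row 1: 19 + 18 + 14 + 10 − 18 = 43, so its missing entry is 58 − 43 = 15.
Column 4: 15 − 2 + 19 + 14 − 12 = 34, so its missing entry is 58 − 34 = 24.
Row 5: 6 − 2 + 24 + 16 + 14 = 58, so its missing entry is 58 − 58 = 0.
Row 6: -10 + 44 − 12 − 13 + 54 = 63, so its missing entry is 58 − 63 = -5.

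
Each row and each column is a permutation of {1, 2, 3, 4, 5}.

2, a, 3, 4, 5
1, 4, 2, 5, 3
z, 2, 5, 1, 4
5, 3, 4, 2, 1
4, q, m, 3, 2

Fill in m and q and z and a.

At (row 1, col 2): row 1 already has {2, 3, 4, 5}, so the value is 1.
Cell (5,2): column 2 already has {1, 2, 3, 4} → 5.
Cell (3,1): row 3 already has {1, 2, 4, 5} → 3.
At (row 5, col 3): row 5 already has {2, 3, 4, 5}, so the value is 1.

m = 1, q = 5, z = 3, a = 1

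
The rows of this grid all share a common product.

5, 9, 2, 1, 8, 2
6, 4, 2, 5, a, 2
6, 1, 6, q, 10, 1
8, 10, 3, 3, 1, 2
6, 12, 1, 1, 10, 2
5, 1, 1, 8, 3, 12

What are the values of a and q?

a = 3, q = 4

Rows 4 and 5 each multiply to 1440, so every row has product 1440.
Row 2: 6×4×2×5×2 = 480, so the missing entry is 1440 ÷ 480 = 3.
Row 3: 6×1×6×10×1 = 360, so the missing entry is 1440 ÷ 360 = 4.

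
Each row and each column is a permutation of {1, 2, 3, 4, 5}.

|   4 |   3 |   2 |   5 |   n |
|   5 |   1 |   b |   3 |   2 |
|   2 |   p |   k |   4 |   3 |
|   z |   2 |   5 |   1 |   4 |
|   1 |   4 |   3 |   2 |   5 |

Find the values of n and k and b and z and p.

At (row 2, col 3): row 2 already has {1, 2, 3, 5}, so the value is 4.
At (row 1, col 5): row 1 already has {2, 3, 4, 5}, so the value is 1.
Cell (3,2): column 2 already has {1, 2, 3, 4} → 5.
At (row 4, col 1): row 4 already has {1, 2, 4, 5}, so the value is 3.
Cell (3,3): row 3 already has {2, 3, 4, 5} → 1.

n = 1, k = 1, b = 4, z = 3, p = 5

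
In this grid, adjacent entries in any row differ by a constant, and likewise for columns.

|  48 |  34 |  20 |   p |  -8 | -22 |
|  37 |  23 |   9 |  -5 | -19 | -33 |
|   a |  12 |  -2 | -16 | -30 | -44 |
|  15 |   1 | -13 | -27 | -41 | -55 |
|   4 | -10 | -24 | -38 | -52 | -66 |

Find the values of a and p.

Along each row the entries change by -14 per step; down each column they change by -11.
Row 3: from 12 at column 2, stepping by -14 to column 1 gives 26.
Row 1: from 48 at column 1, stepping by -14 to column 4 gives 6.

a = 26, p = 6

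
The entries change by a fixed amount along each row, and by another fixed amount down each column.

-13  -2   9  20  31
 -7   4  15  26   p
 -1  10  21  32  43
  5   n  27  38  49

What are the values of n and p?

n = 16, p = 37

Along each row the entries change by 11 per step; down each column they change by 6.
Row 4: from 5 at column 1, stepping by 11 to column 2 gives 16.
Row 2: from -7 at column 1, stepping by 11 to column 5 gives 37.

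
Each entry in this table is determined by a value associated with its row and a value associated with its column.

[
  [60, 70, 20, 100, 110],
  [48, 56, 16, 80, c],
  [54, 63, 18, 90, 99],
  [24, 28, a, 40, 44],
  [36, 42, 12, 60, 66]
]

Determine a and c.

Each row is a constant multiple of every other row — this is a multiplication table with the headers hidden.
Row 4 is 24/60 = 2/5 times row 1, so its entry in column 3 is 20 × 2/5 = 8.
Row 2 is 48/60 = 4/5 times row 1, so its entry in column 5 is 110 × 4/5 = 88.

a = 8, c = 88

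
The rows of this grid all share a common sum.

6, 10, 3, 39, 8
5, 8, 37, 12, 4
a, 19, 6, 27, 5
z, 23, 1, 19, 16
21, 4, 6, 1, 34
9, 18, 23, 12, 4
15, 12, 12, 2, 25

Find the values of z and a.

z = 7, a = 9

The complete rows each total 66.
Row 4 is missing 66 − 59 = 7 (since 23 + 1 + 19 + 16 = 59).
Row 3 is missing 66 − 57 = 9 (since 19 + 6 + 27 + 5 = 57).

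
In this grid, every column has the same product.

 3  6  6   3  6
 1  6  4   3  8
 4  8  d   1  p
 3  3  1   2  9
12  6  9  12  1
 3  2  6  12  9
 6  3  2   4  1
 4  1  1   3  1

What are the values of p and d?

p = 8, d = 12

Columns 1 and 2 each multiply to 31104, so every column has product 31104.
Column 5: 6×8×9×1×9×1×1 = 3888, so the missing entry is 31104 ÷ 3888 = 8.
Column 3: 6×4×1×9×6×2×1 = 2592, so the missing entry is 31104 ÷ 2592 = 12.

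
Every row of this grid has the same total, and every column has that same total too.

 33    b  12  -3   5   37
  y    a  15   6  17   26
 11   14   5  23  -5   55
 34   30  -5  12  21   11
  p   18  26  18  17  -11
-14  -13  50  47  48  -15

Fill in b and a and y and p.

Rows 3 and 4 both sum to 103, so that's the common total.
Row 1 has 33 + 12 − 3 + 5 + 37 = 84; the blank must be 103 − 84 = 19.
Column 2 has 19 + 14 + 30 + 18 − 13 = 68; the blank must be 103 − 68 = 35.
Row 2 has 35 + 15 + 6 + 17 + 26 = 99; the blank must be 103 − 99 = 4.
Row 5 has 18 + 26 + 18 + 17 − 11 = 68; the blank must be 103 − 68 = 35.

b = 19, a = 35, y = 4, p = 35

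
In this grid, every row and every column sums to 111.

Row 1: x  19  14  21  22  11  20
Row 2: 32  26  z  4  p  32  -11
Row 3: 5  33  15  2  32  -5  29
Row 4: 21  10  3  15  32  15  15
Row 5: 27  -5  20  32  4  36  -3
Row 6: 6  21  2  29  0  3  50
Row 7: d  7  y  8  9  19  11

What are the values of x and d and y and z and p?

x = 4, d = 16, y = 41, z = 16, p = 12

Row 1 has 19 + 14 + 21 + 22 + 11 + 20 = 107; the blank must be 111 − 107 = 4.
Column 5 has 22 + 32 + 32 + 4 + 0 + 9 = 99; the blank must be 111 − 99 = 12.
Row 2 has 32 + 26 + 4 + 12 + 32 − 11 = 95; the blank must be 111 − 95 = 16.
Column 3 has 14 + 16 + 15 + 3 + 20 + 2 = 70; the blank must be 111 − 70 = 41.
Row 7 has 7 + 41 + 8 + 9 + 19 + 11 = 95; the blank must be 111 − 95 = 16.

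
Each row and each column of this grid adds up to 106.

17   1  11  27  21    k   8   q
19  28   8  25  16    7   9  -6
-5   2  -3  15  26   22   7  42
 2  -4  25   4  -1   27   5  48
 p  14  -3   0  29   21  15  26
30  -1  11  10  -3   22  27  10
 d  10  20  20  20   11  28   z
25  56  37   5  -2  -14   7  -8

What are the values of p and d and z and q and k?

p = 4, d = 14, z = -17, q = 11, k = 10

Row 5 has 14 − 3 + 0 + 29 + 21 + 15 + 26 = 102; the blank must be 106 − 102 = 4.
Column 6 has 7 + 22 + 27 + 21 + 22 + 11 − 14 = 96; the blank must be 106 − 96 = 10.
Row 1 has 17 + 1 + 11 + 27 + 21 + 10 + 8 = 95; the blank must be 106 − 95 = 11.
Column 8 has 11 − 6 + 42 + 48 + 26 + 10 − 8 = 123; the blank must be 106 − 123 = -17.
Row 7 has 10 + 20 + 20 + 20 + 11 + 28 − 17 = 92; the blank must be 106 − 92 = 14.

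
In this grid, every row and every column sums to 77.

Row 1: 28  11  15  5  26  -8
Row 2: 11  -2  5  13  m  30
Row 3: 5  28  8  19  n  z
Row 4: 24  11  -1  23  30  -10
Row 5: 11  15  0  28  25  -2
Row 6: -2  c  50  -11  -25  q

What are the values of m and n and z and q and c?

m = 20, n = 1, z = 16, q = 51, c = 14

The known cells in column 2 total 63, leaving 77 − 63 = 14 for the blank.
The known cells in row 6 total 26, leaving 77 − 26 = 51 for the blank.
The known cells in row 2 total 57, leaving 77 − 57 = 20 for the blank.
The known cells in column 5 total 76, leaving 77 − 76 = 1 for the blank.
The known cells in row 3 total 61, leaving 77 − 61 = 16 for the blank.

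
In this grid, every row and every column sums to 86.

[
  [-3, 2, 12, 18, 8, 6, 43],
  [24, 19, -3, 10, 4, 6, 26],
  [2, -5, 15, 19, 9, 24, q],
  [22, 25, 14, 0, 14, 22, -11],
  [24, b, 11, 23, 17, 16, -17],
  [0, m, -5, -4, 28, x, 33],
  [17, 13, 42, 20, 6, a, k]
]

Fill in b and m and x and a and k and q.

Row 3: 2 − 5 + 15 + 19 + 9 + 24 = 64, so its missing entry is 86 − 64 = 22.
Column 7: 43 + 26 + 22 − 11 − 17 + 33 = 96, so its missing entry is 86 − 96 = -10.
Row 7: 17 + 13 + 42 + 20 + 6 − 10 = 88, so its missing entry is 86 − 88 = -2.
Column 6: 6 + 6 + 24 + 22 + 16 − 2 = 72, so its missing entry is 86 − 72 = 14.
Row 6: 0 − 5 − 4 + 28 + 14 + 33 = 66, so its missing entry is 86 − 66 = 20.
Row 5: 24 + 11 + 23 + 17 + 16 − 17 = 74, so its missing entry is 86 − 74 = 12.

b = 12, m = 20, x = 14, a = -2, k = -10, q = 22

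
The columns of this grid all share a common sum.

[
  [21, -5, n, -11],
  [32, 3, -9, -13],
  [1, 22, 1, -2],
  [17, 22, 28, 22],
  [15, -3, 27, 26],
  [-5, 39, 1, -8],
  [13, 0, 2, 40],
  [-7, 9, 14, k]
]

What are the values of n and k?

Column 1 sums to 87 and so does column 2; that's the common total.
In column 3 the known cells total 64, leaving 87 − 64 = 23.
In column 4 the known cells total 54, leaving 87 − 54 = 33.

n = 23, k = 33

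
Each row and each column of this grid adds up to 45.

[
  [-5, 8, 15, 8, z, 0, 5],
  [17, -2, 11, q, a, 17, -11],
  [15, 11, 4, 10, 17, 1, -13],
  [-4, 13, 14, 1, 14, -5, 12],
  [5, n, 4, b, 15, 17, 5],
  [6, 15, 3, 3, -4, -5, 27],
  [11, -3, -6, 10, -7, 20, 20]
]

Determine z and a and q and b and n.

z = 14, a = -4, q = 17, b = -4, n = 3

The known cells in row 1 total 31, leaving 45 − 31 = 14 for the blank.
The known cells in column 2 total 42, leaving 45 − 42 = 3 for the blank.
The known cells in row 5 total 49, leaving 45 − 49 = -4 for the blank.
The known cells in column 5 total 49, leaving 45 − 49 = -4 for the blank.
The known cells in row 2 total 28, leaving 45 − 28 = 17 for the blank.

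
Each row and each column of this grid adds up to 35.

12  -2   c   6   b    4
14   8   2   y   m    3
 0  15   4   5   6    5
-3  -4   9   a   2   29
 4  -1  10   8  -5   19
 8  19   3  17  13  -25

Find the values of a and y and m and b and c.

a = 2, y = -3, m = 11, b = 8, c = 7

Column 3: 2 + 4 + 9 + 10 + 3 = 28, so its missing entry is 35 − 28 = 7.
Row 1: 12 − 2 + 7 + 6 + 4 = 27, so its missing entry is 35 − 27 = 8.
Column 5: 8 + 6 + 2 − 5 + 13 = 24, so its missing entry is 35 − 24 = 11.
Row 4: -3 − 4 + 9 + 2 + 29 = 33, so its missing entry is 35 − 33 = 2.
Row 2: 14 + 8 + 2 + 11 + 3 = 38, so its missing entry is 35 − 38 = -3.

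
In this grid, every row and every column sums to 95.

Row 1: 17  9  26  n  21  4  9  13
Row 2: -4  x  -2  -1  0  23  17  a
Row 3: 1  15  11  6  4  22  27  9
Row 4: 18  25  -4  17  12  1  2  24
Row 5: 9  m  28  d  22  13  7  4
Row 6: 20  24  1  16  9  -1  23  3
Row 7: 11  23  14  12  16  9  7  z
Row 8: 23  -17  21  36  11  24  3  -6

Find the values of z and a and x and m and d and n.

z = 3, a = 45, x = 17, m = -1, d = 13, n = -4

The known cells in row 1 total 99, leaving 95 − 99 = -4 for the blank.
The known cells in column 4 total 82, leaving 95 − 82 = 13 for the blank.
The known cells in row 7 total 92, leaving 95 − 92 = 3 for the blank.
The known cells in column 8 total 50, leaving 95 − 50 = 45 for the blank.
The known cells in row 2 total 78, leaving 95 − 78 = 17 for the blank.
The known cells in row 5 total 96, leaving 95 − 96 = -1 for the blank.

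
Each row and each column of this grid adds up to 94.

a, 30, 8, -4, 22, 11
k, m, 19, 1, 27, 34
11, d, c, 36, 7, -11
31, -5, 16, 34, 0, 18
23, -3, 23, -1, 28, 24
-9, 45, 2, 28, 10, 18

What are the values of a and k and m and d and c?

Row 1: 30 + 8 − 4 + 22 + 11 = 67, so its missing entry is 94 − 67 = 27.
Column 3: 8 + 19 + 16 + 23 + 2 = 68, so its missing entry is 94 − 68 = 26.
Row 3: 11 + 26 + 36 + 7 − 11 = 69, so its missing entry is 94 − 69 = 25.
Column 2: 30 + 25 − 5 − 3 + 45 = 92, so its missing entry is 94 − 92 = 2.
Row 2: 2 + 19 + 1 + 27 + 34 = 83, so its missing entry is 94 − 83 = 11.

a = 27, k = 11, m = 2, d = 25, c = 26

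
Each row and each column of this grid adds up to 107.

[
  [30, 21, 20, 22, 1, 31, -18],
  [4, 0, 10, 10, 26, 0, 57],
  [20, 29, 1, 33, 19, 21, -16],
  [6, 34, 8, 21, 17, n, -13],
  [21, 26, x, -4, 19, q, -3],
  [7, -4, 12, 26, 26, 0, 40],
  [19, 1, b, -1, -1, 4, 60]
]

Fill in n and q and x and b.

n = 34, q = 17, x = 31, b = 25

The known cells in row 7 total 82, leaving 107 − 82 = 25 for the blank.
The known cells in column 3 total 76, leaving 107 − 76 = 31 for the blank.
The known cells in row 5 total 90, leaving 107 − 90 = 17 for the blank.
The known cells in row 4 total 73, leaving 107 − 73 = 34 for the blank.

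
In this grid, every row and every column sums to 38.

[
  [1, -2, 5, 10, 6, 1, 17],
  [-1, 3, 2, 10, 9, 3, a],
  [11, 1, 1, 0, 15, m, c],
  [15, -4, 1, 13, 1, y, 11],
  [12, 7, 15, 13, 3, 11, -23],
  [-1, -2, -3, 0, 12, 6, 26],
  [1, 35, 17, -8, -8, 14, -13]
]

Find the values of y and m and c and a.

y = 1, m = 2, c = 8, a = 12

The known cells in row 2 total 26, leaving 38 − 26 = 12 for the blank.
The known cells in column 7 total 30, leaving 38 − 30 = 8 for the blank.
The known cells in row 3 total 36, leaving 38 − 36 = 2 for the blank.
The known cells in row 4 total 37, leaving 38 − 37 = 1 for the blank.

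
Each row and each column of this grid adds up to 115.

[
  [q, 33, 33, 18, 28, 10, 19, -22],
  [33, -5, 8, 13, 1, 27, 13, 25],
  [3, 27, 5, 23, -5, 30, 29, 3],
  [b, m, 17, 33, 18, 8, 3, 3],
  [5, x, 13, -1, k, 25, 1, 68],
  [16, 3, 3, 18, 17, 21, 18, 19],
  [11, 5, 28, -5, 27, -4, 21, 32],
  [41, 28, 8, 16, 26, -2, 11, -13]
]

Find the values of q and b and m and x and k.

The known cells in column 5 total 112, leaving 115 − 112 = 3 for the blank.
The known cells in row 1 total 119, leaving 115 − 119 = -4 for the blank.
The known cells in column 1 total 105, leaving 115 − 105 = 10 for the blank.
The known cells in row 4 total 92, leaving 115 − 92 = 23 for the blank.
The known cells in row 5 total 114, leaving 115 − 114 = 1 for the blank.

q = -4, b = 10, m = 23, x = 1, k = 3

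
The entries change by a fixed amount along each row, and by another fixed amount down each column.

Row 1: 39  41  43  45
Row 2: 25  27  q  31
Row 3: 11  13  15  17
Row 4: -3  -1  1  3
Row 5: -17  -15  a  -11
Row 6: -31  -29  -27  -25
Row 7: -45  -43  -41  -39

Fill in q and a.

q = 29, a = -13

Along each row the entries change by 2 per step; down each column they change by -14.
Row 2: from 25 at column 1, stepping by 2 to column 3 gives 29.
Row 5: from -17 at column 1, stepping by 2 to column 3 gives -13.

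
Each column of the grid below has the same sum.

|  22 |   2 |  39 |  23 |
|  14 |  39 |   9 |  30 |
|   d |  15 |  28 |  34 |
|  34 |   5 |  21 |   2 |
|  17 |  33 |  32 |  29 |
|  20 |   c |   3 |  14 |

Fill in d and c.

d = 25, c = 38

Column 3 sums to 132 and so does column 4; that's the common total.
In column 1 the known cells total 107, leaving 132 − 107 = 25.
In column 2 the known cells total 94, leaving 132 − 94 = 38.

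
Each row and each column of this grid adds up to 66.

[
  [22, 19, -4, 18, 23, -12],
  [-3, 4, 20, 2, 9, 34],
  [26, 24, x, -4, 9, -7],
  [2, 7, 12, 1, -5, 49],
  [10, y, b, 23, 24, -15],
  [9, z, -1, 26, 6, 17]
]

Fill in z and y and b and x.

Row 6: 9 − 1 + 26 + 6 + 17 = 57, so its missing entry is 66 − 57 = 9.
Column 2: 19 + 4 + 24 + 7 + 9 = 63, so its missing entry is 66 − 63 = 3.
Row 5: 10 + 3 + 23 + 24 − 15 = 45, so its missing entry is 66 − 45 = 21.
Row 3: 26 + 24 − 4 + 9 − 7 = 48, so its missing entry is 66 − 48 = 18.

z = 9, y = 3, b = 21, x = 18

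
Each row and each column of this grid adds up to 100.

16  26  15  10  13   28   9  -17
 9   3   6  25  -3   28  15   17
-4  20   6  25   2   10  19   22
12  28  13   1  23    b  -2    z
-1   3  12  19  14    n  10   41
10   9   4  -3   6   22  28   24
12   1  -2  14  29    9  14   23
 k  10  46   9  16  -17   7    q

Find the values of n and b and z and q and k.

n = 2, b = 18, z = 7, q = -17, k = 46

Column 1: 16 + 9 − 4 + 12 − 1 + 10 + 12 = 54, so its missing entry is 100 − 54 = 46.
Row 8: 46 + 10 + 46 + 9 + 16 − 17 + 7 = 117, so its missing entry is 100 − 117 = -17.
Column 8: -17 + 17 + 22 + 41 + 24 + 23 − 17 = 93, so its missing entry is 100 − 93 = 7.
Row 5: -1 + 3 + 12 + 19 + 14 + 10 + 41 = 98, so its missing entry is 100 − 98 = 2.
Row 4: 12 + 28 + 13 + 1 + 23 − 2 + 7 = 82, so its missing entry is 100 − 82 = 18.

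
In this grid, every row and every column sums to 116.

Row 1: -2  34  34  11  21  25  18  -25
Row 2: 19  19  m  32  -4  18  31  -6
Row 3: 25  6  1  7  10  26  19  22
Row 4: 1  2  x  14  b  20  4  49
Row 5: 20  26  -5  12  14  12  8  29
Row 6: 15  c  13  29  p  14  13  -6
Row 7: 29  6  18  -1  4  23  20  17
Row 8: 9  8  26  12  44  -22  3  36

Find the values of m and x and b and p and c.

The known cells in row 2 total 109, leaving 116 − 109 = 7 for the blank.
The known cells in column 2 total 101, leaving 116 − 101 = 15 for the blank.
The known cells in row 6 total 93, leaving 116 − 93 = 23 for the blank.
The known cells in column 5 total 112, leaving 116 − 112 = 4 for the blank.
The known cells in row 4 total 94, leaving 116 − 94 = 22 for the blank.

m = 7, x = 22, b = 4, p = 23, c = 15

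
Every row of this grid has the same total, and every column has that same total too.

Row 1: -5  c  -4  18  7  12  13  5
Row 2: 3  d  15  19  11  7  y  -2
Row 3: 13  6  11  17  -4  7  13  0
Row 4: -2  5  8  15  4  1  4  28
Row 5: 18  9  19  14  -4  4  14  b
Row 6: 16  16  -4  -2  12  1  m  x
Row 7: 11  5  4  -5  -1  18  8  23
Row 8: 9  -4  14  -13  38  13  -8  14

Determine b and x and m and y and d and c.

b = -11, x = 6, m = 18, y = 1, d = 9, c = 17

Rows 3 and 4 both sum to 63, so that's the common total.
Row 1 has -5 − 4 + 18 + 7 + 12 + 13 + 5 = 46; the blank must be 63 − 46 = 17.
Column 2 has 17 + 6 + 5 + 9 + 16 + 5 − 4 = 54; the blank must be 63 − 54 = 9.
Row 2 has 3 + 9 + 15 + 19 + 11 + 7 − 2 = 62; the blank must be 63 − 62 = 1.
Column 7 has 13 + 1 + 13 + 4 + 14 + 8 − 8 = 45; the blank must be 63 − 45 = 18.
Row 6 has 16 + 16 − 4 − 2 + 12 + 1 + 18 = 57; the blank must be 63 − 57 = 6.
Row 5 has 18 + 9 + 19 + 14 − 4 + 4 + 14 = 74; the blank must be 63 − 74 = -11.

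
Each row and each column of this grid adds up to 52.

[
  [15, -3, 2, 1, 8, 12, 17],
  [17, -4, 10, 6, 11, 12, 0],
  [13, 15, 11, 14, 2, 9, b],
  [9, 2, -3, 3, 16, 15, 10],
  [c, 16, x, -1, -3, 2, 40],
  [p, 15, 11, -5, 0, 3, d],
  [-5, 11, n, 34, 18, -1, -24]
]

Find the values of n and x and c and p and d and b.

The known cells in row 7 total 33, leaving 52 − 33 = 19 for the blank.
The known cells in column 3 total 50, leaving 52 − 50 = 2 for the blank.
The known cells in row 5 total 56, leaving 52 − 56 = -4 for the blank.
The known cells in column 1 total 45, leaving 52 − 45 = 7 for the blank.
The known cells in row 6 total 31, leaving 52 − 31 = 21 for the blank.
The known cells in row 3 total 64, leaving 52 − 64 = -12 for the blank.

n = 19, x = 2, c = -4, p = 7, d = 21, b = -12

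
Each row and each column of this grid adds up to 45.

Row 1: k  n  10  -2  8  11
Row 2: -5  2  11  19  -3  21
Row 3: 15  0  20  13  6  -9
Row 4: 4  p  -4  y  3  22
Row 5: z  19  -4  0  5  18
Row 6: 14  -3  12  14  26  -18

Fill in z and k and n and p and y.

The known cells in row 5 total 38, leaving 45 − 38 = 7 for the blank.
The known cells in column 1 total 35, leaving 45 − 35 = 10 for the blank.
The known cells in row 1 total 37, leaving 45 − 37 = 8 for the blank.
The known cells in column 2 total 26, leaving 45 − 26 = 19 for the blank.
The known cells in row 4 total 44, leaving 45 − 44 = 1 for the blank.

z = 7, k = 10, n = 8, p = 19, y = 1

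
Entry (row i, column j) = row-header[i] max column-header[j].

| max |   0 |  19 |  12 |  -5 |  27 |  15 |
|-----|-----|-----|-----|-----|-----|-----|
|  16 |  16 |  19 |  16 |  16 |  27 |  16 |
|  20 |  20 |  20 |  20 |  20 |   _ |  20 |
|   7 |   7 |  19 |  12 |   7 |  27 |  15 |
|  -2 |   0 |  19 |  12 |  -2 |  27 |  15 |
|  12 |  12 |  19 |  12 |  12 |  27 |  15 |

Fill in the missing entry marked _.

27

max(20, 27) = 27.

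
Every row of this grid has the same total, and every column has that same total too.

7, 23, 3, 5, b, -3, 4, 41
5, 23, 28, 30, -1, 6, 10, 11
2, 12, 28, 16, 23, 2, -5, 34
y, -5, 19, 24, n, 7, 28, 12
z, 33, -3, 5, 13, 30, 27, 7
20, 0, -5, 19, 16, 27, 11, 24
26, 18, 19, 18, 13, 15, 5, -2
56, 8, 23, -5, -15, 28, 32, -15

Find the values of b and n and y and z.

b = 32, n = 31, y = -4, z = 0

Rows 2 and 3 both sum to 112, so that's the common total.
Row 5: 33 − 3 + 5 + 13 + 30 + 27 + 7 = 112, so its missing entry is 112 − 112 = 0.
Row 1: 7 + 23 + 3 + 5 − 3 + 4 + 41 = 80, so its missing entry is 112 − 80 = 32.
Column 5: 32 − 1 + 23 + 13 + 16 + 13 − 15 = 81, so its missing entry is 112 − 81 = 31.
Row 4: -5 + 19 + 24 + 31 + 7 + 28 + 12 = 116, so its missing entry is 112 − 116 = -4.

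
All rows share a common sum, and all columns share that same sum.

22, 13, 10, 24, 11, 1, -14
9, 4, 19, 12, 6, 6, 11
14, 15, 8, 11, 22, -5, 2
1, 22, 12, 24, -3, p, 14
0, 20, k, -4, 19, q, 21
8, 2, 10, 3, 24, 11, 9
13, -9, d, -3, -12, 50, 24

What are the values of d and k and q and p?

Rows 1 and 2 both sum to 67, so that's the common total.
Row 7: 13 − 9 − 3 − 12 + 50 + 24 = 63, so its missing entry is 67 − 63 = 4.
Row 4: 1 + 22 + 12 + 24 − 3 + 14 = 70, so its missing entry is 67 − 70 = -3.
Column 6: 1 + 6 − 5 − 3 + 11 + 50 = 60, so its missing entry is 67 − 60 = 7.
Row 5: 0 + 20 − 4 + 19 + 7 + 21 = 63, so its missing entry is 67 − 63 = 4.

d = 4, k = 4, q = 7, p = -3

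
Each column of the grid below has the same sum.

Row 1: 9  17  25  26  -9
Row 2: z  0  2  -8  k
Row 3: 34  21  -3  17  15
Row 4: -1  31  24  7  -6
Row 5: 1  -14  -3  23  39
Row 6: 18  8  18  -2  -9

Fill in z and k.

The complete columns each total 63.
Column 1 is missing 63 − 61 = 2 (since 9 + 34 − 1 + 1 + 18 = 61).
Column 5 is missing 63 − 30 = 33 (since -9 + 15 − 6 + 39 − 9 = 30).

z = 2, k = 33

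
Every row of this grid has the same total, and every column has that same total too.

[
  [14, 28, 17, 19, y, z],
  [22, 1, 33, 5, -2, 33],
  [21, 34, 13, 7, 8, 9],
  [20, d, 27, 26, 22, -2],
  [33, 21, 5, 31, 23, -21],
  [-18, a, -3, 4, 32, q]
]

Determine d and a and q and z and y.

Rows 2 and 3 both sum to 92, so that's the common total.
The known cells in column 5 total 83, leaving 92 − 83 = 9 for the blank.
The known cells in row 4 total 93, leaving 92 − 93 = -1 for the blank.
The known cells in column 2 total 83, leaving 92 − 83 = 9 for the blank.
The known cells in row 6 total 24, leaving 92 − 24 = 68 for the blank.
The known cells in row 1 total 87, leaving 92 − 87 = 5 for the blank.

d = -1, a = 9, q = 68, z = 5, y = 9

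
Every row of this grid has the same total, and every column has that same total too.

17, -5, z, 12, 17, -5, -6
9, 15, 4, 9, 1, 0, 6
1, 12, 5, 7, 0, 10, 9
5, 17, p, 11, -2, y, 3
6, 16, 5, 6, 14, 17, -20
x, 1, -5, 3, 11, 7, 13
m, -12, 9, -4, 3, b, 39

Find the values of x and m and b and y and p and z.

x = 14, m = -8, b = 17, y = -2, p = 12, z = 14

Rows 2 and 3 both sum to 44, so that's the common total.
Row 1 has 17 − 5 + 12 + 17 − 5 − 6 = 30; the blank must be 44 − 30 = 14.
Row 6 has 1 − 5 + 3 + 11 + 7 + 13 = 30; the blank must be 44 − 30 = 14.
Column 1 has 17 + 9 + 1 + 5 + 6 + 14 = 52; the blank must be 44 − 52 = -8.
Row 7 has -8 − 12 + 9 − 4 + 3 + 39 = 27; the blank must be 44 − 27 = 17.
Column 3 has 14 + 4 + 5 + 5 − 5 + 9 = 32; the blank must be 44 − 32 = 12.
Row 4 has 5 + 17 + 12 + 11 − 2 + 3 = 46; the blank must be 44 − 46 = -2.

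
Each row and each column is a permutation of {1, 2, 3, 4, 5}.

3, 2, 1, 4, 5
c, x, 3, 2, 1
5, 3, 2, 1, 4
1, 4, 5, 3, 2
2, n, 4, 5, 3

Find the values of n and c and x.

n = 1, c = 4, x = 5

Cell (2,1): column 1 already has {1, 2, 3, 5} → 4.
Cell (2,2): row 2 already has {1, 2, 3, 4} → 5.
For row 5, column 2: row 5 already has {2, 3, 4, 5}; that leaves 1.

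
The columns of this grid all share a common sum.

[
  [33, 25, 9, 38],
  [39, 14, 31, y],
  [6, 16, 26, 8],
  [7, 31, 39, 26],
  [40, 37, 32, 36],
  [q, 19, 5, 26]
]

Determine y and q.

y = 8, q = 17

Column 2 sums to 142 and so does column 3; that's the common total.
In column 4 the known cells total 134, leaving 142 − 134 = 8.
In column 1 the known cells total 125, leaving 142 − 125 = 17.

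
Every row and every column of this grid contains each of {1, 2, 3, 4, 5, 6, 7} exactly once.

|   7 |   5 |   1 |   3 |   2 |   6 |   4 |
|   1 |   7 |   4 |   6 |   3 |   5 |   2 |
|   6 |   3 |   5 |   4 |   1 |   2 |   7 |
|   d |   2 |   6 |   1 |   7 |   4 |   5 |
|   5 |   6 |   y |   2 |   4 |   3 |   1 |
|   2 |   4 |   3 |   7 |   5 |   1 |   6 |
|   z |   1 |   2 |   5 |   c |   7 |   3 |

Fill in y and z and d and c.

y = 7, z = 4, d = 3, c = 6

At (row 4, col 1): row 4 already has {1, 2, 4, 5, 6, 7}, so the value is 3.
For row 7, column 5: column 5 already has {1, 2, 3, 4, 5, 7}; that leaves 6.
Cell (5,3): row 5 already has {1, 2, 3, 4, 5, 6} → 7.
At (row 7, col 1): row 7 already has {1, 2, 3, 5, 6, 7}, so the value is 4.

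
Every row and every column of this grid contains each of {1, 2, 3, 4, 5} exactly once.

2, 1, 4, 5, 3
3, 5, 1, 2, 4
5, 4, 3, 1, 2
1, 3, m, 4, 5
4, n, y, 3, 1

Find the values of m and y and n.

m = 2, y = 5, n = 2

At (row 4, col 3): row 4 already has {1, 3, 4, 5}, so the value is 2.
Cell (5,2): column 2 already has {1, 3, 4, 5} → 2.
At (row 5, col 3): row 5 already has {1, 2, 3, 4}, so the value is 5.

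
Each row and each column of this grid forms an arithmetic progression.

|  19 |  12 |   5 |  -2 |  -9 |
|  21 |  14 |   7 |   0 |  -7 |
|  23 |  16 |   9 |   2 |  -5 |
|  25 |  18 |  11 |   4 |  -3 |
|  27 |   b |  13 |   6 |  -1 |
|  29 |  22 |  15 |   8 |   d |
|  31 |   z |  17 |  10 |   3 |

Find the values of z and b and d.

Along each row the entries change by -7 per step; down each column they change by 2.
Row 7: from 31 at column 1, stepping by -7 to column 2 gives 24.
Row 5: from 27 at column 1, stepping by -7 to column 2 gives 20.
Row 6: from 29 at column 1, stepping by -7 to column 5 gives 1.

z = 24, b = 20, d = 1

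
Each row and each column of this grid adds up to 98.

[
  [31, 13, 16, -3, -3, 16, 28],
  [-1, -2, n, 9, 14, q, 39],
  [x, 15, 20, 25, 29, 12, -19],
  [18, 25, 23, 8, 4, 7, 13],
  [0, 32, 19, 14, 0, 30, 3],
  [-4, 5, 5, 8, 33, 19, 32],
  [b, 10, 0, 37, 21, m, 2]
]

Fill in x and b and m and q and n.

Column 3 has 16 + 20 + 23 + 19 + 5 + 0 = 83; the blank must be 98 − 83 = 15.
Row 2 has -1 − 2 + 15 + 9 + 14 + 39 = 74; the blank must be 98 − 74 = 24.
Column 6 has 16 + 24 + 12 + 7 + 30 + 19 = 108; the blank must be 98 − 108 = -10.
Row 3 has 15 + 20 + 25 + 29 + 12 − 19 = 82; the blank must be 98 − 82 = 16.
Row 7 has 10 + 0 + 37 + 21 − 10 + 2 = 60; the blank must be 98 − 60 = 38.

x = 16, b = 38, m = -10, q = 24, n = 15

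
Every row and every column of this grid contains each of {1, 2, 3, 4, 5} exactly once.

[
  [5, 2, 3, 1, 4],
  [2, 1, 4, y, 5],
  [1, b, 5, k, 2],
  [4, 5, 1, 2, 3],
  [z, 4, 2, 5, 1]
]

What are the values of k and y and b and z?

For row 5, column 1: row 5 already has {1, 2, 4, 5}; that leaves 3.
At (row 2, col 4): row 2 already has {1, 2, 4, 5}, so the value is 3.
At (row 3, col 4): column 4 already has {1, 2, 3, 5}, so the value is 4.
For row 3, column 2: row 3 already has {1, 2, 4, 5}; that leaves 3.

k = 4, y = 3, b = 3, z = 3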